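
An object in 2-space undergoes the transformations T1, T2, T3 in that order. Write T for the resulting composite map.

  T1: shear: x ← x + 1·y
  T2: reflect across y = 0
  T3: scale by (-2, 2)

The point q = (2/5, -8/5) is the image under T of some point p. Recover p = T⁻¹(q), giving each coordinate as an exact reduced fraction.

p = (-1, 4/5)

T1 = [1 1 0; 0 1 0; 0 0 1]
T2·T1 = [1 1 0; 0 -1 0; 0 0 1]
T3·…·T1 = [-2 -2 0; 0 -2 0; 0 0 1]
det M = 4; M⁻¹ = [-1/2 1/2 0; 0 -1/2 0; 0 0 1]
M⁻¹ · (2/5, -8/5)ᵀ = (-1, 4/5)ᵀ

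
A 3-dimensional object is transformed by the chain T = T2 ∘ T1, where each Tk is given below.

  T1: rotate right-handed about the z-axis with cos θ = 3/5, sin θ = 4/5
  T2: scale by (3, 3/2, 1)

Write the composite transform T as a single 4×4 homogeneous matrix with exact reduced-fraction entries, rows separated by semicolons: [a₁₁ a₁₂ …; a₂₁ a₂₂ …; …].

T = [9/5 -12/5 0 0; 6/5 9/10 0 0; 0 0 1 0; 0 0 0 1]

T1 = [3/5 -4/5 0 0; 4/5 3/5 0 0; 0 0 1 0; 0 0 0 1]
T2·T1 = [9/5 -12/5 0 0; 6/5 9/10 0 0; 0 0 1 0; 0 0 0 1]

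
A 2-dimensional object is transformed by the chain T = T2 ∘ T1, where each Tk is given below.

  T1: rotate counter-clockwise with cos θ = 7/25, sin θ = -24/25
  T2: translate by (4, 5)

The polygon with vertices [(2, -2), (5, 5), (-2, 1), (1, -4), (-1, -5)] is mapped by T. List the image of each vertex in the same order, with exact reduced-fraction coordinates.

T1 rotate counter-clockwise with cos θ = 7/25, sin θ = -24/25: (2, -2) → (-34/25, -62/25); (5, 5) → (31/5, -17/5); (-2, 1) → (2/5, 11/5); (1, -4) → (-89/25, -52/25); (-1, -5) → (-127/25, -11/25)
T2 translate by (4, 5): (-34/25, -62/25) → (66/25, 63/25); (31/5, -17/5) → (51/5, 8/5); (2/5, 11/5) → (22/5, 36/5); (-89/25, -52/25) → (11/25, 73/25); (-127/25, -11/25) → (-27/25, 114/25)

image vertices: (66/25, 63/25), (51/5, 8/5), (22/5, 36/5), (11/25, 73/25), (-27/25, 114/25)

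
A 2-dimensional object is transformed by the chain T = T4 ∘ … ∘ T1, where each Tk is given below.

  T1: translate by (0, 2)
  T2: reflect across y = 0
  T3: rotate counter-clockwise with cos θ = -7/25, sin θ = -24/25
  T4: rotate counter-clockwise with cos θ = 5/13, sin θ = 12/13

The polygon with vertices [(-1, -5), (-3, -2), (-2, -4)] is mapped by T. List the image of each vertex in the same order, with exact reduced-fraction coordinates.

T1 translate by (0, 2): (-1, -5) → (-1, -3); (-3, -2) → (-3, 0); (-2, -4) → (-2, -2)
T2 reflect across y = 0: (-1, -3) → (-1, 3); (-3, 0) → (-3, 0); (-2, -2) → (-2, 2)
T3 rotate counter-clockwise with cos θ = -7/25, sin θ = -24/25: (-1, 3) → (79/25, 3/25); (-3, 0) → (21/25, 72/25); (-2, 2) → (62/25, 34/25)
T4 rotate counter-clockwise with cos θ = 5/13, sin θ = 12/13: (79/25, 3/25) → (359/325, 963/325); (21/25, 72/25) → (-759/325, 612/325); (62/25, 34/25) → (-98/325, 914/325)

image vertices: (359/325, 963/325), (-759/325, 612/325), (-98/325, 914/325)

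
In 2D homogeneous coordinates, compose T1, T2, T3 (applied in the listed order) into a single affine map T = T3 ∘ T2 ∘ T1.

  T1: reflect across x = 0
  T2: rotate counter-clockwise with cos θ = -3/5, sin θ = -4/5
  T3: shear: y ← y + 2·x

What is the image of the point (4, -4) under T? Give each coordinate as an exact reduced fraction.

T1 reflect across x = 0: (4, -4) → (-4, -4)
T2 rotate counter-clockwise with cos θ = -3/5, sin θ = -4/5: (-4, -4) → (-4/5, 28/5)
T3 shear: y ← y + 2·x: (-4/5, 28/5) → (-4/5, 4)

T(p) = (-4/5, 4)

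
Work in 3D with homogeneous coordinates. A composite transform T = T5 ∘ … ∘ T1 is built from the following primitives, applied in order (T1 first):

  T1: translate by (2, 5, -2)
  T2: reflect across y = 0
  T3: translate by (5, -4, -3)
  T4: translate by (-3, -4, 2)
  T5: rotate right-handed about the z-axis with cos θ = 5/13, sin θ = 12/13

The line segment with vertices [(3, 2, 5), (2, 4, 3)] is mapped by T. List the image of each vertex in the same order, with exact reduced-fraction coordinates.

T1 translate by (2, 5, -2): (3, 2, 5) → (5, 7, 3); (2, 4, 3) → (4, 9, 1)
T2 reflect across y = 0: (5, 7, 3) → (5, -7, 3); (4, 9, 1) → (4, -9, 1)
T3 translate by (5, -4, -3): (5, -7, 3) → (10, -11, 0); (4, -9, 1) → (9, -13, -2)
T4 translate by (-3, -4, 2): (10, -11, 0) → (7, -15, 2); (9, -13, -2) → (6, -17, 0)
T5 rotate right-handed about the z-axis with cos θ = 5/13, sin θ = 12/13: (7, -15, 2) → (215/13, 9/13, 2); (6, -17, 0) → (18, -1, 0)

image vertices: (215/13, 9/13, 2), (18, -1, 0)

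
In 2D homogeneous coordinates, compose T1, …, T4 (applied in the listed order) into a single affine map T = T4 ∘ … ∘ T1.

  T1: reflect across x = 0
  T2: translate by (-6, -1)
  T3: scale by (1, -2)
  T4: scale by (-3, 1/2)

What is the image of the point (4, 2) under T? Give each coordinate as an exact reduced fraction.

T(p) = (30, -1)

T1 reflect across x = 0: (4, 2) → (-4, 2)
T2 translate by (-6, -1): (-4, 2) → (-10, 1)
T3 scale by (1, -2): (-10, 1) → (-10, -2)
T4 scale by (-3, 1/2): (-10, -2) → (30, -1)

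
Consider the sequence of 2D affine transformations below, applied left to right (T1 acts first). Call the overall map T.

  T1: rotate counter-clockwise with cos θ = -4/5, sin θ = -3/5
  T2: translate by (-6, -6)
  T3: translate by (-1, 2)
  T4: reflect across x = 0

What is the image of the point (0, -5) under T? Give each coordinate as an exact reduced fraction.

T1 rotate counter-clockwise with cos θ = -4/5, sin θ = -3/5: (0, -5) → (-3, 4)
T2 translate by (-6, -6): (-3, 4) → (-9, -2)
T3 translate by (-1, 2): (-9, -2) → (-10, 0)
T4 reflect across x = 0: (-10, 0) → (10, 0)

T(p) = (10, 0)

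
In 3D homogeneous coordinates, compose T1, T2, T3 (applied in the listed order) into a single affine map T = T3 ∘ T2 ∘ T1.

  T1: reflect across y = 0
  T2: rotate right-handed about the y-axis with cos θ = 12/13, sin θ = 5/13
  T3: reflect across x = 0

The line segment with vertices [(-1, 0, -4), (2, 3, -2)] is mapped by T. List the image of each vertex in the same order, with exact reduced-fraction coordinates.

T1 reflect across y = 0: (-1, 0, -4) → (-1, 0, -4); (2, 3, -2) → (2, -3, -2)
T2 rotate right-handed about the y-axis with cos θ = 12/13, sin θ = 5/13: (-1, 0, -4) → (-32/13, 0, -43/13); (2, -3, -2) → (14/13, -3, -34/13)
T3 reflect across x = 0: (-32/13, 0, -43/13) → (32/13, 0, -43/13); (14/13, -3, -34/13) → (-14/13, -3, -34/13)

image vertices: (32/13, 0, -43/13), (-14/13, -3, -34/13)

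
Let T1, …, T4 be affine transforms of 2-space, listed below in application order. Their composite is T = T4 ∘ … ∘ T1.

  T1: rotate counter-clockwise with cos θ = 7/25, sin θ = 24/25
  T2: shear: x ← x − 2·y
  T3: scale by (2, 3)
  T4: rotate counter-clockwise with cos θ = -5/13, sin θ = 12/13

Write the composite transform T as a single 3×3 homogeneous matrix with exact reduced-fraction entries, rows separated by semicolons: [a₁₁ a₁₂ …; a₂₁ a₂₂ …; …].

T1 = [7/25 -24/25 0; 24/25 7/25 0; 0 0 1]
T2·T1 = [-41/25 -38/25 0; 24/25 7/25 0; 0 0 1]
T3·…·T1 = [-82/25 -76/25 0; 72/25 21/25 0; 0 0 1]
T4·…·T1 = [-454/325 128/325 0; -1344/325 -1017/325 0; 0 0 1]

T = [-454/325 128/325 0; -1344/325 -1017/325 0; 0 0 1]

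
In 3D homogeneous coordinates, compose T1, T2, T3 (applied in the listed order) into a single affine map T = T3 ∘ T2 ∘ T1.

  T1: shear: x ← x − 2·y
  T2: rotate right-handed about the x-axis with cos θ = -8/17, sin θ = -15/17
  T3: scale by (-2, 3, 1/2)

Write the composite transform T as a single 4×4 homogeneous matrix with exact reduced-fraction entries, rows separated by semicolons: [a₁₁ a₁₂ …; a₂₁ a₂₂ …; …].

T1 = [1 -2 0 0; 0 1 0 0; 0 0 1 0; 0 0 0 1]
T2·T1 = [1 -2 0 0; 0 -8/17 15/17 0; 0 -15/17 -8/17 0; 0 0 0 1]
T3·…·T1 = [-2 4 0 0; 0 -24/17 45/17 0; 0 -15/34 -4/17 0; 0 0 0 1]

T = [-2 4 0 0; 0 -24/17 45/17 0; 0 -15/34 -4/17 0; 0 0 0 1]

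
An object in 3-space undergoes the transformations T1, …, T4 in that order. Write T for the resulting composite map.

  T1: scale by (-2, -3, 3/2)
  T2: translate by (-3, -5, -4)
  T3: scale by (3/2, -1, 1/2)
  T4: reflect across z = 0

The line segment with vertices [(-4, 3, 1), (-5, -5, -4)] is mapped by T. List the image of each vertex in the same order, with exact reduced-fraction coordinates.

T1 scale by (-2, -3, 3/2): (-4, 3, 1) → (8, -9, 3/2); (-5, -5, -4) → (10, 15, -6)
T2 translate by (-3, -5, -4): (8, -9, 3/2) → (5, -14, -5/2); (10, 15, -6) → (7, 10, -10)
T3 scale by (3/2, -1, 1/2): (5, -14, -5/2) → (15/2, 14, -5/4); (7, 10, -10) → (21/2, -10, -5)
T4 reflect across z = 0: (15/2, 14, -5/4) → (15/2, 14, 5/4); (21/2, -10, -5) → (21/2, -10, 5)

image vertices: (15/2, 14, 5/4), (21/2, -10, 5)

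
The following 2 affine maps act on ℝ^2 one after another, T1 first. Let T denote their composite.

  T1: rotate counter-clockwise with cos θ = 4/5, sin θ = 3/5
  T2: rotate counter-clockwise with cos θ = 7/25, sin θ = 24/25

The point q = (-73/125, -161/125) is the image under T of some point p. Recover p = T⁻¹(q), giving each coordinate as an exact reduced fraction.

T1 = [4/5 -3/5 0; 3/5 4/5 0; 0 0 1]
T2·T1 = [-44/125 -117/125 0; 117/125 -44/125 0; 0 0 1]
det M = 1; M⁻¹ = [-44/125 117/125 0; -117/125 -44/125 0; 0 0 1]
M⁻¹ · (-73/125, -161/125)ᵀ = (-1, 1)ᵀ

p = (-1, 1)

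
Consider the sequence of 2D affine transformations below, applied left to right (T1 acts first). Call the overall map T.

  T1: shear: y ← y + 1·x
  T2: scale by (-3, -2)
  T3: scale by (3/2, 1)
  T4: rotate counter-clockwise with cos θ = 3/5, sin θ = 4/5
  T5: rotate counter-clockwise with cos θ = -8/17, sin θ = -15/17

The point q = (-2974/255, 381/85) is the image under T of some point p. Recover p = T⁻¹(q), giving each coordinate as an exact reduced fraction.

T1 = [1 0 0; 1 1 0; 0 0 1]
T2·T1 = [-3 0 0; -2 -2 0; 0 0 1]
T3·…·T1 = [-9/2 0 0; -2 -2 0; 0 0 1]
T4·…·T1 = [-11/10 8/5 0; -24/5 -6/5 0; 0 0 1]
T5·…·T1 = [-316/85 -154/85 0; 549/170 -72/85 0; 0 0 1]
det M = 9; M⁻¹ = [-8/85 154/765 0; -61/170 -316/765 0; 0 0 1]
M⁻¹ · (-2974/255, 381/85)ᵀ = (2, 7/3)ᵀ

p = (2, 7/3)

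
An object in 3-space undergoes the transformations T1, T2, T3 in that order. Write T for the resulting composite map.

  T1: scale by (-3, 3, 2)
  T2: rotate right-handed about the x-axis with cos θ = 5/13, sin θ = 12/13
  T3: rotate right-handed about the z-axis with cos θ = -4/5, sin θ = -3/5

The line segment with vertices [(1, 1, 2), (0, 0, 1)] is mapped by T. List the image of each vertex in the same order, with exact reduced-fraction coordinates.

image vertices: (57/65, 249/65, 56/13), (-72/65, 96/65, 10/13)

T1 scale by (-3, 3, 2): (1, 1, 2) → (-3, 3, 4); (0, 0, 1) → (0, 0, 2)
T2 rotate right-handed about the x-axis with cos θ = 5/13, sin θ = 12/13: (-3, 3, 4) → (-3, -33/13, 56/13); (0, 0, 2) → (0, -24/13, 10/13)
T3 rotate right-handed about the z-axis with cos θ = -4/5, sin θ = -3/5: (-3, -33/13, 56/13) → (57/65, 249/65, 56/13); (0, -24/13, 10/13) → (-72/65, 96/65, 10/13)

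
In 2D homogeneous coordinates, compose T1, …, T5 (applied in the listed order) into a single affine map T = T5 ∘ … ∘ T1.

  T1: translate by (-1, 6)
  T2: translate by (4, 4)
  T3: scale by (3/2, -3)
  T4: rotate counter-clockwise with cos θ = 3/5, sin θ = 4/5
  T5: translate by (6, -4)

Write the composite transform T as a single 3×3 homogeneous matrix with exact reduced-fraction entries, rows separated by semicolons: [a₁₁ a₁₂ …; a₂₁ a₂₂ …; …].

T = [9/10 12/5 327/10; 6/5 -9/5 -92/5; 0 0 1]

T1 = [1 0 -1; 0 1 6; 0 0 1]
T2·T1 = [1 0 3; 0 1 10; 0 0 1]
T3·…·T1 = [3/2 0 9/2; 0 -3 -30; 0 0 1]
T4·…·T1 = [9/10 12/5 267/10; 6/5 -9/5 -72/5; 0 0 1]
T5·…·T1 = [9/10 12/5 327/10; 6/5 -9/5 -92/5; 0 0 1]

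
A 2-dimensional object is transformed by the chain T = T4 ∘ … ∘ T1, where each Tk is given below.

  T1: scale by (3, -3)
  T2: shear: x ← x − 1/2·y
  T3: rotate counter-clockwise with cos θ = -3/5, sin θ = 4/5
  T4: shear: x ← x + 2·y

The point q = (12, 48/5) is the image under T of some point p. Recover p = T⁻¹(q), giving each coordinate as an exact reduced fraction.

T1 = [3 0 0; 0 -3 0; 0 0 1]
T2·T1 = [3 3/2 0; 0 -3 0; 0 0 1]
T3·…·T1 = [-9/5 3/2 0; 12/5 3 0; 0 0 1]
T4·…·T1 = [3 15/2 0; 12/5 3 0; 0 0 1]
det M = -9; M⁻¹ = [-1/3 5/6 0; 4/15 -1/3 0; 0 0 1]
M⁻¹ · (12, 48/5)ᵀ = (4, 0)ᵀ

p = (4, 0)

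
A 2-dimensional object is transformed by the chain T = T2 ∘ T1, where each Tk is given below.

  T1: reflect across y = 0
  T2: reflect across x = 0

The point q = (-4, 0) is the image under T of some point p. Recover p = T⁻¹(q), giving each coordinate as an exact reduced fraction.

T1 = [1 0 0; 0 -1 0; 0 0 1]
T2·T1 = [-1 0 0; 0 -1 0; 0 0 1]
det M = 1; M⁻¹ = [-1 0 0; 0 -1 0; 0 0 1]
M⁻¹ · (-4, 0)ᵀ = (4, 0)ᵀ

p = (4, 0)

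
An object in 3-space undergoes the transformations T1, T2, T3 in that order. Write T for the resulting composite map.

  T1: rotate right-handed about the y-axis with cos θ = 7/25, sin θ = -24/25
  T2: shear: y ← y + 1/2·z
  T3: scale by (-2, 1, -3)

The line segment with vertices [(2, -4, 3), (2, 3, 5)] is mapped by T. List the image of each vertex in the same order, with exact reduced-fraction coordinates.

image vertices: (116/25, -131/50, -207/25), (212/25, 233/50, -249/25)

T1 rotate right-handed about the y-axis with cos θ = 7/25, sin θ = -24/25: (2, -4, 3) → (-58/25, -4, 69/25); (2, 3, 5) → (-106/25, 3, 83/25)
T2 shear: y ← y + 1/2·z: (-58/25, -4, 69/25) → (-58/25, -131/50, 69/25); (-106/25, 3, 83/25) → (-106/25, 233/50, 83/25)
T3 scale by (-2, 1, -3): (-58/25, -131/50, 69/25) → (116/25, -131/50, -207/25); (-106/25, 233/50, 83/25) → (212/25, 233/50, -249/25)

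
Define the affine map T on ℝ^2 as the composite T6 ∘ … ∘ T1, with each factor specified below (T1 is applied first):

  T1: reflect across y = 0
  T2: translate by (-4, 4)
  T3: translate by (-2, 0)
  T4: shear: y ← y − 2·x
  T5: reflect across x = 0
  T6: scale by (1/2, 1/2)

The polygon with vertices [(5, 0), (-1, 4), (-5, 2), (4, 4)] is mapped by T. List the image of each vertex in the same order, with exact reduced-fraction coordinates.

image vertices: (1/2, 3), (7/2, 7), (11/2, 12), (1, 2)

T1 reflect across y = 0: (5, 0) → (5, 0); (-1, 4) → (-1, -4); (-5, 2) → (-5, -2); (4, 4) → (4, -4)
T2 translate by (-4, 4): (5, 0) → (1, 4); (-1, -4) → (-5, 0); (-5, -2) → (-9, 2); (4, -4) → (0, 0)
T3 translate by (-2, 0): (1, 4) → (-1, 4); (-5, 0) → (-7, 0); (-9, 2) → (-11, 2); (0, 0) → (-2, 0)
T4 shear: y ← y − 2·x: (-1, 4) → (-1, 6); (-7, 0) → (-7, 14); (-11, 2) → (-11, 24); (-2, 0) → (-2, 4)
T5 reflect across x = 0: (-1, 6) → (1, 6); (-7, 14) → (7, 14); (-11, 24) → (11, 24); (-2, 4) → (2, 4)
T6 scale by (1/2, 1/2): (1, 6) → (1/2, 3); (7, 14) → (7/2, 7); (11, 24) → (11/2, 12); (2, 4) → (1, 2)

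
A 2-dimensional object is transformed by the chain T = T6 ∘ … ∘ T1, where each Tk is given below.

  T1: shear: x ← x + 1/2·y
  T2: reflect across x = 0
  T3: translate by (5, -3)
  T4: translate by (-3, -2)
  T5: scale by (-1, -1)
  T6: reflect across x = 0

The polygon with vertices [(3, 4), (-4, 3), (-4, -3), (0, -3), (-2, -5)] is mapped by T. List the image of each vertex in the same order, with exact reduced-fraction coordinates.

T1 shear: x ← x + 1/2·y: (3, 4) → (5, 4); (-4, 3) → (-5/2, 3); (-4, -3) → (-11/2, -3); (0, -3) → (-3/2, -3); (-2, -5) → (-9/2, -5)
T2 reflect across x = 0: (5, 4) → (-5, 4); (-5/2, 3) → (5/2, 3); (-11/2, -3) → (11/2, -3); (-3/2, -3) → (3/2, -3); (-9/2, -5) → (9/2, -5)
T3 translate by (5, -3): (-5, 4) → (0, 1); (5/2, 3) → (15/2, 0); (11/2, -3) → (21/2, -6); (3/2, -3) → (13/2, -6); (9/2, -5) → (19/2, -8)
T4 translate by (-3, -2): (0, 1) → (-3, -1); (15/2, 0) → (9/2, -2); (21/2, -6) → (15/2, -8); (13/2, -6) → (7/2, -8); (19/2, -8) → (13/2, -10)
T5 scale by (-1, -1): (-3, -1) → (3, 1); (9/2, -2) → (-9/2, 2); (15/2, -8) → (-15/2, 8); (7/2, -8) → (-7/2, 8); (13/2, -10) → (-13/2, 10)
T6 reflect across x = 0: (3, 1) → (-3, 1); (-9/2, 2) → (9/2, 2); (-15/2, 8) → (15/2, 8); (-7/2, 8) → (7/2, 8); (-13/2, 10) → (13/2, 10)

image vertices: (-3, 1), (9/2, 2), (15/2, 8), (7/2, 8), (13/2, 10)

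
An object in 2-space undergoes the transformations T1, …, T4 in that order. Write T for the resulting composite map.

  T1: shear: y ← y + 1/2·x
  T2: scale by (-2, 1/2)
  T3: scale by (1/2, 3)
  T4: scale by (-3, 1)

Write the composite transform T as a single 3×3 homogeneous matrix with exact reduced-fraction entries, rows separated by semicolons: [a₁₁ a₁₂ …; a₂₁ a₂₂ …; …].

T = [3 0 0; 3/4 3/2 0; 0 0 1]

T1 = [1 0 0; 1/2 1 0; 0 0 1]
T2·T1 = [-2 0 0; 1/4 1/2 0; 0 0 1]
T3·…·T1 = [-1 0 0; 3/4 3/2 0; 0 0 1]
T4·…·T1 = [3 0 0; 3/4 3/2 0; 0 0 1]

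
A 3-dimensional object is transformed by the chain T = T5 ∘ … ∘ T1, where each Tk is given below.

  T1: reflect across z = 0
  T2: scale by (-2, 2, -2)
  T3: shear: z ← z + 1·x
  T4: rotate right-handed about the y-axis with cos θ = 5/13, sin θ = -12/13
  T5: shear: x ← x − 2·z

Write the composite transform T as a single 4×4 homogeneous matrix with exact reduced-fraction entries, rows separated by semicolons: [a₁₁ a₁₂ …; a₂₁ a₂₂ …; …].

T = [82/13 0 -44/13 0; 0 2 0 0; -34/13 0 10/13 0; 0 0 0 1]

T1 = [1 0 0 0; 0 1 0 0; 0 0 -1 0; 0 0 0 1]
T2·T1 = [-2 0 0 0; 0 2 0 0; 0 0 2 0; 0 0 0 1]
T3·…·T1 = [-2 0 0 0; 0 2 0 0; -2 0 2 0; 0 0 0 1]
T4·…·T1 = [14/13 0 -24/13 0; 0 2 0 0; -34/13 0 10/13 0; 0 0 0 1]
T5·…·T1 = [82/13 0 -44/13 0; 0 2 0 0; -34/13 0 10/13 0; 0 0 0 1]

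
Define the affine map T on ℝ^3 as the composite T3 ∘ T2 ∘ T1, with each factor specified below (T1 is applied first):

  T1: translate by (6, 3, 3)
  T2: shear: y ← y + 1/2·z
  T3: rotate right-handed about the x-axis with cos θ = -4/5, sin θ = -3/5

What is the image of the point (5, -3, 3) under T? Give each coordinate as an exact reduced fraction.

T(p) = (11, 6/5, -33/5)

T1 translate by (6, 3, 3): (5, -3, 3) → (11, 0, 6)
T2 shear: y ← y + 1/2·z: (11, 0, 6) → (11, 3, 6)
T3 rotate right-handed about the x-axis with cos θ = -4/5, sin θ = -3/5: (11, 3, 6) → (11, 6/5, -33/5)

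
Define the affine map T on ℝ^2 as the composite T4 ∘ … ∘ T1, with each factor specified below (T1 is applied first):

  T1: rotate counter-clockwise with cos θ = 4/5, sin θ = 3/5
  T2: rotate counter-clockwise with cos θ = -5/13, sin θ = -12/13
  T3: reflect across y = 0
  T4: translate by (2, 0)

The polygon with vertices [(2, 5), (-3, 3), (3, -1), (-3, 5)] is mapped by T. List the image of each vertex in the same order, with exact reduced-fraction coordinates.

T1 rotate counter-clockwise with cos θ = 4/5, sin θ = 3/5: (2, 5) → (-7/5, 26/5); (-3, 3) → (-21/5, 3/5); (3, -1) → (3, 1); (-3, 5) → (-27/5, 11/5)
T2 rotate counter-clockwise with cos θ = -5/13, sin θ = -12/13: (-7/5, 26/5) → (347/65, -46/65); (-21/5, 3/5) → (141/65, 237/65); (3, 1) → (-3/13, -41/13); (-27/5, 11/5) → (267/65, 269/65)
T3 reflect across y = 0: (347/65, -46/65) → (347/65, 46/65); (141/65, 237/65) → (141/65, -237/65); (-3/13, -41/13) → (-3/13, 41/13); (267/65, 269/65) → (267/65, -269/65)
T4 translate by (2, 0): (347/65, 46/65) → (477/65, 46/65); (141/65, -237/65) → (271/65, -237/65); (-3/13, 41/13) → (23/13, 41/13); (267/65, -269/65) → (397/65, -269/65)

image vertices: (477/65, 46/65), (271/65, -237/65), (23/13, 41/13), (397/65, -269/65)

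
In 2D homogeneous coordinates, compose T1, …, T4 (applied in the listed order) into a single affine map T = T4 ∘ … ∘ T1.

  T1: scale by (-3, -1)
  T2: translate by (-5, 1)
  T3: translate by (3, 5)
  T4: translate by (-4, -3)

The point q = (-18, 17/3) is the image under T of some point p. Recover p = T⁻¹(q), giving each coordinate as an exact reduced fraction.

T1 = [-3 0 0; 0 -1 0; 0 0 1]
T2·T1 = [-3 0 -5; 0 -1 1; 0 0 1]
T3·…·T1 = [-3 0 -2; 0 -1 6; 0 0 1]
T4·…·T1 = [-3 0 -6; 0 -1 3; 0 0 1]
det M = 3; M⁻¹ = [-1/3 0 -2; 0 -1 3; 0 0 1]
M⁻¹ · (-18, 17/3)ᵀ = (4, -8/3)ᵀ

p = (4, -8/3)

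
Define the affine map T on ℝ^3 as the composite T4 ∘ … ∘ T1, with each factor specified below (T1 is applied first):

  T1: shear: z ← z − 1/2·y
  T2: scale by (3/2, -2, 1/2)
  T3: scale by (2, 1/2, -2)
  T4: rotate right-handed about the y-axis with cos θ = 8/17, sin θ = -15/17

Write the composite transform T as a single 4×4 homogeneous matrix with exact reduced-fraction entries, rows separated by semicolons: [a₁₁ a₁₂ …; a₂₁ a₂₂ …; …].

T1 = [1 0 0 0; 0 1 0 0; 0 -1/2 1 0; 0 0 0 1]
T2·T1 = [3/2 0 0 0; 0 -2 0 0; 0 -1/4 1/2 0; 0 0 0 1]
T3·…·T1 = [3 0 0 0; 0 -1 0 0; 0 1/2 -1 0; 0 0 0 1]
T4·…·T1 = [24/17 -15/34 15/17 0; 0 -1 0 0; 45/17 4/17 -8/17 0; 0 0 0 1]

T = [24/17 -15/34 15/17 0; 0 -1 0 0; 45/17 4/17 -8/17 0; 0 0 0 1]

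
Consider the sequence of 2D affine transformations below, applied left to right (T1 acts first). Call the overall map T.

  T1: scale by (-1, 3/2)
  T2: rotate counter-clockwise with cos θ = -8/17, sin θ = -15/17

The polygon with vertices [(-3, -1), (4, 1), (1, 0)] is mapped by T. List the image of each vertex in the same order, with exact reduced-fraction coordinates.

image vertices: (-93/34, -33/17), (109/34, 48/17), (8/17, 15/17)

T1 scale by (-1, 3/2): (-3, -1) → (3, -3/2); (4, 1) → (-4, 3/2); (1, 0) → (-1, 0)
T2 rotate counter-clockwise with cos θ = -8/17, sin θ = -15/17: (3, -3/2) → (-93/34, -33/17); (-4, 3/2) → (109/34, 48/17); (-1, 0) → (8/17, 15/17)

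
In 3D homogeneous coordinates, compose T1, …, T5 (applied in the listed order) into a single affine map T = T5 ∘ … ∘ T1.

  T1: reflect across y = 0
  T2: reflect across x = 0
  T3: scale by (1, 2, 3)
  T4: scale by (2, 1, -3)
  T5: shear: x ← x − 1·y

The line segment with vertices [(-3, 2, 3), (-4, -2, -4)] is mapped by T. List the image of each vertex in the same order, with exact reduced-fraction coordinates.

T1 reflect across y = 0: (-3, 2, 3) → (-3, -2, 3); (-4, -2, -4) → (-4, 2, -4)
T2 reflect across x = 0: (-3, -2, 3) → (3, -2, 3); (-4, 2, -4) → (4, 2, -4)
T3 scale by (1, 2, 3): (3, -2, 3) → (3, -4, 9); (4, 2, -4) → (4, 4, -12)
T4 scale by (2, 1, -3): (3, -4, 9) → (6, -4, -27); (4, 4, -12) → (8, 4, 36)
T5 shear: x ← x − 1·y: (6, -4, -27) → (10, -4, -27); (8, 4, 36) → (4, 4, 36)

image vertices: (10, -4, -27), (4, 4, 36)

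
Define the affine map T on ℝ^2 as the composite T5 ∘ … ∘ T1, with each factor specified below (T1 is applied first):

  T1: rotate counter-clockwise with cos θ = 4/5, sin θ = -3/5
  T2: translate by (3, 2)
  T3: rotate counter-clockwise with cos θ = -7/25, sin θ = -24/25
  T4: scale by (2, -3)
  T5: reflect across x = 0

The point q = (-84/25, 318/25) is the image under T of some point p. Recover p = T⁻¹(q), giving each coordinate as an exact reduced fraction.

T1 = [4/5 3/5 0; -3/5 4/5 0; 0 0 1]
T2·T1 = [4/5 3/5 3; -3/5 4/5 2; 0 0 1]
T3·…·T1 = [-4/5 3/5 27/25; -3/5 -4/5 -86/25; 0 0 1]
T4·…·T1 = [-8/5 6/5 54/25; 9/5 12/5 258/25; 0 0 1]
T5·…·T1 = [8/5 -6/5 -54/25; 9/5 12/5 258/25; 0 0 1]
det M = 6; M⁻¹ = [2/5 1/5 -6/5; -3/10 4/15 -17/5; 0 0 1]
M⁻¹ · (-84/25, 318/25)ᵀ = (0, 1)ᵀ

p = (0, 1)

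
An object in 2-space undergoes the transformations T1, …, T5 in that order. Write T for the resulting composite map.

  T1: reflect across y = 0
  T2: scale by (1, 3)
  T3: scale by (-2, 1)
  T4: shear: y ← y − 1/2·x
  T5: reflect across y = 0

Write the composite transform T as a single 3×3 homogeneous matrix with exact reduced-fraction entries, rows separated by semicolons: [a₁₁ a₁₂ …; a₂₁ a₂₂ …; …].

T1 = [1 0 0; 0 -1 0; 0 0 1]
T2·T1 = [1 0 0; 0 -3 0; 0 0 1]
T3·…·T1 = [-2 0 0; 0 -3 0; 0 0 1]
T4·…·T1 = [-2 0 0; 1 -3 0; 0 0 1]
T5·…·T1 = [-2 0 0; -1 3 0; 0 0 1]

T = [-2 0 0; -1 3 0; 0 0 1]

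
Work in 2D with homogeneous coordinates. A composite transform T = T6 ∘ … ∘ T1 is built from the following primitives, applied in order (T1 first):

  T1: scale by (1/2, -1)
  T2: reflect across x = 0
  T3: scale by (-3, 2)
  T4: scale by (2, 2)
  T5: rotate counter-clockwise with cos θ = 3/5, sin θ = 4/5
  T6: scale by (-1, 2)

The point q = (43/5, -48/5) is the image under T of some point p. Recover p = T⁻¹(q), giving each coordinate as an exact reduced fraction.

T1 = [1/2 0 0; 0 -1 0; 0 0 1]
T2·T1 = [-1/2 0 0; 0 -1 0; 0 0 1]
T3·…·T1 = [3/2 0 0; 0 -2 0; 0 0 1]
T4·…·T1 = [3 0 0; 0 -4 0; 0 0 1]
T5·…·T1 = [9/5 16/5 0; 12/5 -12/5 0; 0 0 1]
T6·…·T1 = [-9/5 -16/5 0; 24/5 -24/5 0; 0 0 1]
det M = 24; M⁻¹ = [-1/5 2/15 0; -1/5 -3/40 0; 0 0 1]
M⁻¹ · (43/5, -48/5)ᵀ = (-3, -1)ᵀ

p = (-3, -1)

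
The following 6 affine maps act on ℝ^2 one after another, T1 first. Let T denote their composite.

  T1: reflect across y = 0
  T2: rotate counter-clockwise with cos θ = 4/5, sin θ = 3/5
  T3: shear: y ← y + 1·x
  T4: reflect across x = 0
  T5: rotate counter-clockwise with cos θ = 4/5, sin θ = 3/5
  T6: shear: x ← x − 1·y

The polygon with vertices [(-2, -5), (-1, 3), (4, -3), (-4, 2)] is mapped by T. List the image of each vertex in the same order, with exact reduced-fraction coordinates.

T1 reflect across y = 0: (-2, -5) → (-2, 5); (-1, 3) → (-1, -3); (4, -3) → (4, 3); (-4, 2) → (-4, -2)
T2 rotate counter-clockwise with cos θ = 4/5, sin θ = 3/5: (-2, 5) → (-23/5, 14/5); (-1, -3) → (1, -3); (4, 3) → (7/5, 24/5); (-4, -2) → (-2, -4)
T3 shear: y ← y + 1·x: (-23/5, 14/5) → (-23/5, -9/5); (1, -3) → (1, -2); (7/5, 24/5) → (7/5, 31/5); (-2, -4) → (-2, -6)
T4 reflect across x = 0: (-23/5, -9/5) → (23/5, -9/5); (1, -2) → (-1, -2); (7/5, 31/5) → (-7/5, 31/5); (-2, -6) → (2, -6)
T5 rotate counter-clockwise with cos θ = 4/5, sin θ = 3/5: (23/5, -9/5) → (119/25, 33/25); (-1, -2) → (2/5, -11/5); (-7/5, 31/5) → (-121/25, 103/25); (2, -6) → (26/5, -18/5)
T6 shear: x ← x − 1·y: (119/25, 33/25) → (86/25, 33/25); (2/5, -11/5) → (13/5, -11/5); (-121/25, 103/25) → (-224/25, 103/25); (26/5, -18/5) → (44/5, -18/5)

image vertices: (86/25, 33/25), (13/5, -11/5), (-224/25, 103/25), (44/5, -18/5)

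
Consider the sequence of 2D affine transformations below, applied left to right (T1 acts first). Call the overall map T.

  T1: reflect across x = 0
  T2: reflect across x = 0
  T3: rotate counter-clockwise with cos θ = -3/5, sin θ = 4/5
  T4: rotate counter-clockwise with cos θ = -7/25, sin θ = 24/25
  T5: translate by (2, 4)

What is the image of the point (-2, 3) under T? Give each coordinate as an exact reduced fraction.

T(p) = (28/5, 19/5)

T1 reflect across x = 0: (-2, 3) → (2, 3)
T2 reflect across x = 0: (2, 3) → (-2, 3)
T3 rotate counter-clockwise with cos θ = -3/5, sin θ = 4/5: (-2, 3) → (-6/5, -17/5)
T4 rotate counter-clockwise with cos θ = -7/25, sin θ = 24/25: (-6/5, -17/5) → (18/5, -1/5)
T5 translate by (2, 4): (18/5, -1/5) → (28/5, 19/5)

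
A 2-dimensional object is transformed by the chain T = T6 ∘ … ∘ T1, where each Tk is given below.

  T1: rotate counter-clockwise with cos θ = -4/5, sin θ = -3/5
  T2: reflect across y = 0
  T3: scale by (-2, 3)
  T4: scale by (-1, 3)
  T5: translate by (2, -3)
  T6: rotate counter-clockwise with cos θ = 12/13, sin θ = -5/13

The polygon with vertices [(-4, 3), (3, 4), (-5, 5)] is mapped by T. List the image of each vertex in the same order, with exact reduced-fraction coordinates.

image vertices: (129/13, -96/13), (18, 38), (222/13, -8/13)

T1 rotate counter-clockwise with cos θ = -4/5, sin θ = -3/5: (-4, 3) → (5, 0); (3, 4) → (0, -5); (-5, 5) → (7, -1)
T2 reflect across y = 0: (5, 0) → (5, 0); (0, -5) → (0, 5); (7, -1) → (7, 1)
T3 scale by (-2, 3): (5, 0) → (-10, 0); (0, 5) → (0, 15); (7, 1) → (-14, 3)
T4 scale by (-1, 3): (-10, 0) → (10, 0); (0, 15) → (0, 45); (-14, 3) → (14, 9)
T5 translate by (2, -3): (10, 0) → (12, -3); (0, 45) → (2, 42); (14, 9) → (16, 6)
T6 rotate counter-clockwise with cos θ = 12/13, sin θ = -5/13: (12, -3) → (129/13, -96/13); (2, 42) → (18, 38); (16, 6) → (222/13, -8/13)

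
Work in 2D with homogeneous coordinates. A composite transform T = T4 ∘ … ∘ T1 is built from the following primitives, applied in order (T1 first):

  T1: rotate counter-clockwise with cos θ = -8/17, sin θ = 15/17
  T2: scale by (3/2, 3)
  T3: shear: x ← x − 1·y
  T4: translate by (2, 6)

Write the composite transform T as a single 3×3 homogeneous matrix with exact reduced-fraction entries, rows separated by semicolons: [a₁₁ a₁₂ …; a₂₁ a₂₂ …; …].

T1 = [-8/17 -15/17 0; 15/17 -8/17 0; 0 0 1]
T2·T1 = [-12/17 -45/34 0; 45/17 -24/17 0; 0 0 1]
T3·…·T1 = [-57/17 3/34 0; 45/17 -24/17 0; 0 0 1]
T4·…·T1 = [-57/17 3/34 2; 45/17 -24/17 6; 0 0 1]

T = [-57/17 3/34 2; 45/17 -24/17 6; 0 0 1]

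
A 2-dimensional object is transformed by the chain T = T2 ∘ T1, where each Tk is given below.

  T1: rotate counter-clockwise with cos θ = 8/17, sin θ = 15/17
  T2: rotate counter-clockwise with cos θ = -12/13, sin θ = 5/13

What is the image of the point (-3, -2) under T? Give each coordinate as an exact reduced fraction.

T1 rotate counter-clockwise with cos θ = 8/17, sin θ = 15/17: (-3, -2) → (6/17, -61/17)
T2 rotate counter-clockwise with cos θ = -12/13, sin θ = 5/13: (6/17, -61/17) → (233/221, 762/221)

T(p) = (233/221, 762/221)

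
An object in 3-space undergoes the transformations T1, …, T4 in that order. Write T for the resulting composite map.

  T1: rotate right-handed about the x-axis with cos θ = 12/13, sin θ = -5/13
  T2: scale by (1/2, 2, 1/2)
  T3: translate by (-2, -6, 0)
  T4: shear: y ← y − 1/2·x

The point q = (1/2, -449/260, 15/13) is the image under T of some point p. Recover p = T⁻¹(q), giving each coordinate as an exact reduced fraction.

T1 = [1 0 0 0; 0 12/13 5/13 0; 0 -5/13 12/13 0; 0 0 0 1]
T2·T1 = [1/2 0 0 0; 0 24/13 10/13 0; 0 -5/26 6/13 0; 0 0 0 1]
T3·…·T1 = [1/2 0 0 -2; 0 24/13 10/13 -6; 0 -5/26 6/13 0; 0 0 0 1]
T4·…·T1 = [1/2 0 0 -2; -1/4 24/13 10/13 -5; 0 -5/26 6/13 0; 0 0 0 1]
det M = 1/2; M⁻¹ = [2 0 0 4; 3/13 6/13 -10/13 36/13; 5/52 5/26 24/13 15/13; 0 0 0 1]
M⁻¹ · (1/2, -449/260, 15/13)ᵀ = (5, 6/5, 3)ᵀ

p = (5, 6/5, 3)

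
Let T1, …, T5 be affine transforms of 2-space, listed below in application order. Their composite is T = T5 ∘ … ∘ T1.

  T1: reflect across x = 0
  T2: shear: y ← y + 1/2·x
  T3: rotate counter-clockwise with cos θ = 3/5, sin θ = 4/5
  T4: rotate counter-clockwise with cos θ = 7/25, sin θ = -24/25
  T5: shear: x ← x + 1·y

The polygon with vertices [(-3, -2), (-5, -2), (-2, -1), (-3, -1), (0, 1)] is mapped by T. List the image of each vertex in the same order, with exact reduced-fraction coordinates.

image vertices: (277/250, -381/250), (891/250, -323/250), (146/125, -88/125), (599/250, -147/250), (161/125, 117/125)

T1 reflect across x = 0: (-3, -2) → (3, -2); (-5, -2) → (5, -2); (-2, -1) → (2, -1); (-3, -1) → (3, -1); (0, 1) → (0, 1)
T2 shear: y ← y + 1/2·x: (3, -2) → (3, -1/2); (5, -2) → (5, 1/2); (2, -1) → (2, 0); (3, -1) → (3, 1/2); (0, 1) → (0, 1)
T3 rotate counter-clockwise with cos θ = 3/5, sin θ = 4/5: (3, -1/2) → (11/5, 21/10); (5, 1/2) → (13/5, 43/10); (2, 0) → (6/5, 8/5); (3, 1/2) → (7/5, 27/10); (0, 1) → (-4/5, 3/5)
T4 rotate counter-clockwise with cos θ = 7/25, sin θ = -24/25: (11/5, 21/10) → (329/125, -381/250); (13/5, 43/10) → (607/125, -323/250); (6/5, 8/5) → (234/125, -88/125); (7/5, 27/10) → (373/125, -147/250); (-4/5, 3/5) → (44/125, 117/125)
T5 shear: x ← x + 1·y: (329/125, -381/250) → (277/250, -381/250); (607/125, -323/250) → (891/250, -323/250); (234/125, -88/125) → (146/125, -88/125); (373/125, -147/250) → (599/250, -147/250); (44/125, 117/125) → (161/125, 117/125)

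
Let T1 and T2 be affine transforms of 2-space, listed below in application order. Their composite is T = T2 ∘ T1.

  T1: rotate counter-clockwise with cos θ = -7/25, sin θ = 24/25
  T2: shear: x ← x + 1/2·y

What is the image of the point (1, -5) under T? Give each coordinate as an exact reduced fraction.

T1 rotate counter-clockwise with cos θ = -7/25, sin θ = 24/25: (1, -5) → (113/25, 59/25)
T2 shear: x ← x + 1/2·y: (113/25, 59/25) → (57/10, 59/25)

T(p) = (57/10, 59/25)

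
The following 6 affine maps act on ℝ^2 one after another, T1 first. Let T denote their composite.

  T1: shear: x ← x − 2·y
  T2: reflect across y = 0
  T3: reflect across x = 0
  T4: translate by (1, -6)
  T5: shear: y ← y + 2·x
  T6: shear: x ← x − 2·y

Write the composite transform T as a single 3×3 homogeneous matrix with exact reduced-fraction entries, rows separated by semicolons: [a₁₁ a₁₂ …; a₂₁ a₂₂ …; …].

T1 = [1 -2 0; 0 1 0; 0 0 1]
T2·T1 = [1 -2 0; 0 -1 0; 0 0 1]
T3·…·T1 = [-1 2 0; 0 -1 0; 0 0 1]
T4·…·T1 = [-1 2 1; 0 -1 -6; 0 0 1]
T5·…·T1 = [-1 2 1; -2 3 -4; 0 0 1]
T6·…·T1 = [3 -4 9; -2 3 -4; 0 0 1]

T = [3 -4 9; -2 3 -4; 0 0 1]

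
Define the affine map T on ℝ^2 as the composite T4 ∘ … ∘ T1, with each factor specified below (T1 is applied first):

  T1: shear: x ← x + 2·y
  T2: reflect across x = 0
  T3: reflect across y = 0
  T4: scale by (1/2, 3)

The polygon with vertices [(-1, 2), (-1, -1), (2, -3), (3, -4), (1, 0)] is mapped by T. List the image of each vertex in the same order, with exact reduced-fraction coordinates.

T1 shear: x ← x + 2·y: (-1, 2) → (3, 2); (-1, -1) → (-3, -1); (2, -3) → (-4, -3); (3, -4) → (-5, -4); (1, 0) → (1, 0)
T2 reflect across x = 0: (3, 2) → (-3, 2); (-3, -1) → (3, -1); (-4, -3) → (4, -3); (-5, -4) → (5, -4); (1, 0) → (-1, 0)
T3 reflect across y = 0: (-3, 2) → (-3, -2); (3, -1) → (3, 1); (4, -3) → (4, 3); (5, -4) → (5, 4); (-1, 0) → (-1, 0)
T4 scale by (1/2, 3): (-3, -2) → (-3/2, -6); (3, 1) → (3/2, 3); (4, 3) → (2, 9); (5, 4) → (5/2, 12); (-1, 0) → (-1/2, 0)

image vertices: (-3/2, -6), (3/2, 3), (2, 9), (5/2, 12), (-1/2, 0)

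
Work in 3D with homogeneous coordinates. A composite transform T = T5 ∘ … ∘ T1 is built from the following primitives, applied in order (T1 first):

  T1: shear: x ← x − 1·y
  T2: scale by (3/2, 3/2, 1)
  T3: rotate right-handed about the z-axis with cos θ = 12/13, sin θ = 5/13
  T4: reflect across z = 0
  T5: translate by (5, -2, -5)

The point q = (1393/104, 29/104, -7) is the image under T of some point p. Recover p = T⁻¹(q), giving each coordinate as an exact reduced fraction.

p = (5, -3/4, 2)

T1 = [1 -1 0 0; 0 1 0 0; 0 0 1 0; 0 0 0 1]
T2·T1 = [3/2 -3/2 0 0; 0 3/2 0 0; 0 0 1 0; 0 0 0 1]
T3·…·T1 = [18/13 -51/26 0 0; 15/26 21/26 0 0; 0 0 1 0; 0 0 0 1]
T4·…·T1 = [18/13 -51/26 0 0; 15/26 21/26 0 0; 0 0 -1 0; 0 0 0 1]
T5·…·T1 = [18/13 -51/26 0 5; 15/26 21/26 0 -2; 0 0 -1 -5; 0 0 0 1]
det M = -9/4; M⁻¹ = [14/39 34/39 0 -2/39; -10/39 8/13 0 98/39; 0 0 -1 -5; 0 0 0 1]
M⁻¹ · (1393/104, 29/104, -7)ᵀ = (5, -3/4, 2)ᵀ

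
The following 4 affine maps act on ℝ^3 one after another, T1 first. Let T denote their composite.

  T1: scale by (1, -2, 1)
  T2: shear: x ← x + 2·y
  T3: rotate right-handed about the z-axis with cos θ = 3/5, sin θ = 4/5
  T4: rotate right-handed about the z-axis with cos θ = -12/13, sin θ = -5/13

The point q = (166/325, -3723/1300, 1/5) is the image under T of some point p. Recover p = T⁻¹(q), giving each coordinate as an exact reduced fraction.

T1 = [1 0 0 0; 0 -2 0 0; 0 0 1 0; 0 0 0 1]
T2·T1 = [1 -4 0 0; 0 -2 0 0; 0 0 1 0; 0 0 0 1]
T3·…·T1 = [3/5 -4/5 0 0; 4/5 -22/5 0 0; 0 0 1 0; 0 0 0 1]
T4·…·T1 = [-16/65 -62/65 0 0; -63/65 284/65 0 0; 0 0 1 0; 0 0 0 1]
det M = -2; M⁻¹ = [-142/65 -31/65 0 0; -63/130 8/65 0 0; 0 0 1 0; 0 0 0 1]
M⁻¹ · (166/325, -3723/1300, 1/5)ᵀ = (1/4, -3/5, 1/5)ᵀ

p = (1/4, -3/5, 1/5)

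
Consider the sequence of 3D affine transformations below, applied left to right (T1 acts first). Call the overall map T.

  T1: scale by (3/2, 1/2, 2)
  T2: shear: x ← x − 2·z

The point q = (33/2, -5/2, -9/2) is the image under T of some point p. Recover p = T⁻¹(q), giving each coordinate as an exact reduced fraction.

p = (5, -5, -9/4)

T1 = [3/2 0 0 0; 0 1/2 0 0; 0 0 2 0; 0 0 0 1]
T2·T1 = [3/2 0 -4 0; 0 1/2 0 0; 0 0 2 0; 0 0 0 1]
det M = 3/2; M⁻¹ = [2/3 0 4/3 0; 0 2 0 0; 0 0 1/2 0; 0 0 0 1]
M⁻¹ · (33/2, -5/2, -9/2)ᵀ = (5, -5, -9/4)ᵀ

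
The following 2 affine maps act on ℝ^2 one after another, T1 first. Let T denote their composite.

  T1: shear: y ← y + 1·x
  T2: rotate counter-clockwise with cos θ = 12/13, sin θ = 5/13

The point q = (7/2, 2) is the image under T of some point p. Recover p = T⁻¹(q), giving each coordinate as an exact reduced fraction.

T1 = [1 0 0; 1 1 0; 0 0 1]
T2·T1 = [7/13 -5/13 0; 17/13 12/13 0; 0 0 1]
det M = 1; M⁻¹ = [12/13 5/13 0; -17/13 7/13 0; 0 0 1]
M⁻¹ · (7/2, 2)ᵀ = (4, -7/2)ᵀ

p = (4, -7/2)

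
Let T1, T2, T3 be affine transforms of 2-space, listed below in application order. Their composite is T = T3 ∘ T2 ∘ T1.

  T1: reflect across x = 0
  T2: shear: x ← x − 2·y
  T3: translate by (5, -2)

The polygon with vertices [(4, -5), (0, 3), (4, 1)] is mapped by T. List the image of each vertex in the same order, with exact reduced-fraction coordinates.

image vertices: (11, -7), (-1, 1), (-1, -1)

T1 reflect across x = 0: (4, -5) → (-4, -5); (0, 3) → (0, 3); (4, 1) → (-4, 1)
T2 shear: x ← x − 2·y: (-4, -5) → (6, -5); (0, 3) → (-6, 3); (-4, 1) → (-6, 1)
T3 translate by (5, -2): (6, -5) → (11, -7); (-6, 3) → (-1, 1); (-6, 1) → (-1, -1)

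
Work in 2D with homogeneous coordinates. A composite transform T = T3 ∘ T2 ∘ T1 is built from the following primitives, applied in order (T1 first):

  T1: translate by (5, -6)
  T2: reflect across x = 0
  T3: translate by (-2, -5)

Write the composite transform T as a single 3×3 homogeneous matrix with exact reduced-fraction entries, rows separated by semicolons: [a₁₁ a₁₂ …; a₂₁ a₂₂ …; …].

T1 = [1 0 5; 0 1 -6; 0 0 1]
T2·T1 = [-1 0 -5; 0 1 -6; 0 0 1]
T3·…·T1 = [-1 0 -7; 0 1 -11; 0 0 1]

T = [-1 0 -7; 0 1 -11; 0 0 1]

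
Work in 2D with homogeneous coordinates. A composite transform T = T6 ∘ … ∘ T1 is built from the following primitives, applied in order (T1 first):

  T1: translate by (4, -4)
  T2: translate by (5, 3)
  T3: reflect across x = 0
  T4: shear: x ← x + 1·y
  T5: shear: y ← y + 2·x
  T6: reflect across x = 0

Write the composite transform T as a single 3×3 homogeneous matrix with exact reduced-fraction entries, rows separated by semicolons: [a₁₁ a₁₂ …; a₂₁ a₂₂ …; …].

T = [1 -1 10; -2 3 -21; 0 0 1]

T1 = [1 0 4; 0 1 -4; 0 0 1]
T2·T1 = [1 0 9; 0 1 -1; 0 0 1]
T3·…·T1 = [-1 0 -9; 0 1 -1; 0 0 1]
T4·…·T1 = [-1 1 -10; 0 1 -1; 0 0 1]
T5·…·T1 = [-1 1 -10; -2 3 -21; 0 0 1]
T6·…·T1 = [1 -1 10; -2 3 -21; 0 0 1]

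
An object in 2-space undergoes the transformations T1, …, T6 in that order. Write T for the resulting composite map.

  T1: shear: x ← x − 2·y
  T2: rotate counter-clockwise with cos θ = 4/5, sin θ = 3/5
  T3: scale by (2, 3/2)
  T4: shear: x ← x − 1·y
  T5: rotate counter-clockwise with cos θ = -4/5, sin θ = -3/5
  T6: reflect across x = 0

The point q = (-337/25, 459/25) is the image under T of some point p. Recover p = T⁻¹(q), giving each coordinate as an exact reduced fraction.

T1 = [1 -2 0; 0 1 0; 0 0 1]
T2·T1 = [4/5 -11/5 0; 3/5 -2/5 0; 0 0 1]
T3·…·T1 = [8/5 -22/5 0; 9/10 -3/5 0; 0 0 1]
T4·…·T1 = [7/10 -19/5 0; 9/10 -3/5 0; 0 0 1]
T5·…·T1 = [-1/50 67/25 0; -57/50 69/25 0; 0 0 1]
T6·…·T1 = [1/50 -67/25 0; -57/50 69/25 0; 0 0 1]
det M = -3; M⁻¹ = [-23/25 -67/75 0; -19/50 -1/150 0; 0 0 1]
M⁻¹ · (-337/25, 459/25)ᵀ = (-4, 5)ᵀ

p = (-4, 5)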